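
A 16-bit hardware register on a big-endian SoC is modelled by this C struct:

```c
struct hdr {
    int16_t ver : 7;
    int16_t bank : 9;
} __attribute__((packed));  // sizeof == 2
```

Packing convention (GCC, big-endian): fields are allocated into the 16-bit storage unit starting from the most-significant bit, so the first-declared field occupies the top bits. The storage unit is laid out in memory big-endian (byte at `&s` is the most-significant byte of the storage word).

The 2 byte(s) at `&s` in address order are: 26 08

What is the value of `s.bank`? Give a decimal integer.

[0]=0x26 [1]=0x08 (big-endian) → word 0x2608
ver [9+:7] = (word>>9) & 0x7f = 19
bank [0+:9] = (word>>0) & 0x1ff = 8  ←
bank signed 9b, MSB=0: value = 8

8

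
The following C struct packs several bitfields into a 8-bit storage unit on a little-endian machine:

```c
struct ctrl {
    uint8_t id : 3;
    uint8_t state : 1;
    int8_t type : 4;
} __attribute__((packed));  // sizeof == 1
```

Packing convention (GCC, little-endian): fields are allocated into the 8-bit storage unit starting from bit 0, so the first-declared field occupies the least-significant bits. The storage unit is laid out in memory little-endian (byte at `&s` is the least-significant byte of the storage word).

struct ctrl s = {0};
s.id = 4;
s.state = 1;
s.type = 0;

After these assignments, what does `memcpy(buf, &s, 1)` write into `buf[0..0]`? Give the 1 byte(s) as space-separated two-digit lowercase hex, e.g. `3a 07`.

0c

id (3b) val=4 bits=0x4 at bit 0: 0x04
state (1b) val=1 bits=0x1 at bit 3: 0x0c
type (4b) val=0 bits=0x0 at bit 4: 0x0c
word = 0x0c → little-endian bytes:
  [0]=0x0c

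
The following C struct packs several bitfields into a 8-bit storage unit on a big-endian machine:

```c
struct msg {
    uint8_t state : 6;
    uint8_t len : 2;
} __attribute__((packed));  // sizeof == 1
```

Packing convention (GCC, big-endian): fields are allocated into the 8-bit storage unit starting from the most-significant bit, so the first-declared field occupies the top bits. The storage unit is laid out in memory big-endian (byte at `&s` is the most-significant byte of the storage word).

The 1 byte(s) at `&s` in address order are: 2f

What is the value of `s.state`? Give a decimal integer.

[0]=0x2f (big-endian) → word 0x2f
state:6 @ bit 2 → (0x2f>>2)&0x3f = 0xb  ←
len:2 @ bit 0 → (0x2f>>0)&0x3 = 0x3

11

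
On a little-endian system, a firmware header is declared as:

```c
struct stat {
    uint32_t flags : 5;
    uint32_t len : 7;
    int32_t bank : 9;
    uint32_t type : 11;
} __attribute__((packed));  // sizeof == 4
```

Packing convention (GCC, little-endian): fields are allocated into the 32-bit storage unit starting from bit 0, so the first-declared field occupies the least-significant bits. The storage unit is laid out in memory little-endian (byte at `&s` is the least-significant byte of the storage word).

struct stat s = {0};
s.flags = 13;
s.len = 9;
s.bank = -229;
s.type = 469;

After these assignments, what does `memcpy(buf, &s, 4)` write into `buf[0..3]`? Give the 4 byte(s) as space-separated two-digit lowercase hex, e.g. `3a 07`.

[0+:5] flags=13 & 0x1f = 0xd; word=0x0000000d
[5+:7] len=9 & 0x7f = 0x9; word=0x0000012d
[12+:9] bank=-229 & 0x1ff = 0x11b; word=0x0011b12d
[21+:11] type=469 & 0x7ff = 0x1d5; word=0x3ab1b12d
word = 0x3ab1b12d → little-endian bytes:
  [0]=0x2d  [1]=0xb1  [2]=0xb1  [3]=0x3a

2d b1 b1 3a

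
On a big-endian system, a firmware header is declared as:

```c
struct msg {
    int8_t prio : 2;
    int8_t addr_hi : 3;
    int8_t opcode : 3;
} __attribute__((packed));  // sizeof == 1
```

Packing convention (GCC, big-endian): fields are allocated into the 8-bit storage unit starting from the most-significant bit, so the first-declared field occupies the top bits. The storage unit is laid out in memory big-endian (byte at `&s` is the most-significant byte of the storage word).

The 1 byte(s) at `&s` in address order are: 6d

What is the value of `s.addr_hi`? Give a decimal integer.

[0]=0x6d (big-endian) → word 0x6d
prio:2 @ bit 6 → (0x6d>>6)&0x3 = 0x1
addr_hi:3 @ bit 3 → (0x6d>>3)&0x7 = 0x5  ←
opcode:3 @ bit 0 → (0x6d>>0)&0x7 = 0x5
addr_hi signed 3b, MSB=1: 5 - 8 = -3

-3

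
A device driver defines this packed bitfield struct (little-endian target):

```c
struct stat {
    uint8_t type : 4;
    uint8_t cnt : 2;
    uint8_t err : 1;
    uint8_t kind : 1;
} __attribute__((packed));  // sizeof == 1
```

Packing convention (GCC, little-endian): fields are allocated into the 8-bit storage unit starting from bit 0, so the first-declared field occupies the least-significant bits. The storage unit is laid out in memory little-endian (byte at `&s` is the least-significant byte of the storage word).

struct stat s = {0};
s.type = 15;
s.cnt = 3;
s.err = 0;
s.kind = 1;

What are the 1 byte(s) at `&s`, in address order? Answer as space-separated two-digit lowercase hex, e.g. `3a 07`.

bf

[0+:4] type=15 & 0xf = 0xf; word=0x0f
[4+:2] cnt=3 & 0x3 = 0x3; word=0x3f
[6+:1] err=0 & 0x1 = 0x0; word=0x3f
[7+:1] kind=1 & 0x1 = 0x1; word=0xbf
word = 0xbf → little-endian bytes:
  [0]=0xbf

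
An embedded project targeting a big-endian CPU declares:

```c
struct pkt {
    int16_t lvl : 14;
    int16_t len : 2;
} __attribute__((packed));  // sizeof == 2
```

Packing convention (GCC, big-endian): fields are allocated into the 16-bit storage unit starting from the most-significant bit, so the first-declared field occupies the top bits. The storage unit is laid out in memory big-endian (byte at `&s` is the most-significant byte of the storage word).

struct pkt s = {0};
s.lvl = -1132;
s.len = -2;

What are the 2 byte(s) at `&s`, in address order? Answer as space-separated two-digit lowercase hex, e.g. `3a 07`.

ee 52

lvl (14b) val=-1132 bits=0x3b94 at bit 2: 0xee50
len (2b) val=-2 bits=0x2 at bit 0: 0xee52
word = 0xee52 → big-endian bytes:
  [0]=0xee  [1]=0x52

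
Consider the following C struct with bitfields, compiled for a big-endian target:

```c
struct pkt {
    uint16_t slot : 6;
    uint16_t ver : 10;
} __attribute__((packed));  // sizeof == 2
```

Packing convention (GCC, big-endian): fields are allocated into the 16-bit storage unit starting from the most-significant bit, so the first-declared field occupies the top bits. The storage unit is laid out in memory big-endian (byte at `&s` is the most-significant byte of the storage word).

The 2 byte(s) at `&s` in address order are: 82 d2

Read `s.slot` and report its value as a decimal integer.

[0]=0x82 [1]=0xd2 (big-endian) → word 0x82d2
slot:6 @ bit 10 → (0x82d2>>10)&0x3f = 0x20  ←
ver:10 @ bit 0 → (0x82d2>>0)&0x3ff = 0x2d2

32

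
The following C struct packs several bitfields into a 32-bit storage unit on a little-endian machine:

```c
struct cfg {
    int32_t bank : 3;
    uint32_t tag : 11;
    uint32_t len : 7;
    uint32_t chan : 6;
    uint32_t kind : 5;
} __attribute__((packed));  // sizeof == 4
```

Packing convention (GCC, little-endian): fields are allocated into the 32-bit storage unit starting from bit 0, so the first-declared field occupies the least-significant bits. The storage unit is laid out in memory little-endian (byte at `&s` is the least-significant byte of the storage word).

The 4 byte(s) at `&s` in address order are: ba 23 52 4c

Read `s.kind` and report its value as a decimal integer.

9

[0]=0xba [1]=0x23 [2]=0x52 [3]=0x4c (little-endian) → word 0x4c5223ba
bank [0+:3] = (word>>0) & 0x7 = 2
tag [3+:11] = (word>>3) & 0x7ff = 1143
len [14+:7] = (word>>14) & 0x7f = 72
chan [21+:6] = (word>>21) & 0x3f = 34
kind [27+:5] = (word>>27) & 0x1f = 9  ←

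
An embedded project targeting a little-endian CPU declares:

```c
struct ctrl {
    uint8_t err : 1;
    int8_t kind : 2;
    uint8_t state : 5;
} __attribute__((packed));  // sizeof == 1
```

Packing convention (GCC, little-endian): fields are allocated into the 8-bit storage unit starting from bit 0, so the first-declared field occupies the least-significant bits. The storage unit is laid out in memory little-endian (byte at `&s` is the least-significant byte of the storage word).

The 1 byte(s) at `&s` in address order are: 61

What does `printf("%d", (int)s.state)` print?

12

[0]=0x61 (little-endian) → word 0x61
err [0+:1] = (word>>0) & 0x1 = 1
kind [1+:2] = (word>>1) & 0x3 = 0
state [3+:5] = (word>>3) & 0x1f = 12  ←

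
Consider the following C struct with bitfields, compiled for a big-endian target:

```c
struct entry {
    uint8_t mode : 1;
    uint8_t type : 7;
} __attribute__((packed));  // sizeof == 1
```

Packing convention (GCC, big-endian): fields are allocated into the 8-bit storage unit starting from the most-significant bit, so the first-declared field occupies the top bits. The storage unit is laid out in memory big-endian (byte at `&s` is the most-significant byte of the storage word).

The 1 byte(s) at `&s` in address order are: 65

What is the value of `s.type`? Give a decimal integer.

[0]=0x65 (big-endian) → word 0x65
mode:1 @ bit 7 → (0x65>>7)&0x1 = 0x0
type:7 @ bit 0 → (0x65>>0)&0x7f = 0x65  ←

101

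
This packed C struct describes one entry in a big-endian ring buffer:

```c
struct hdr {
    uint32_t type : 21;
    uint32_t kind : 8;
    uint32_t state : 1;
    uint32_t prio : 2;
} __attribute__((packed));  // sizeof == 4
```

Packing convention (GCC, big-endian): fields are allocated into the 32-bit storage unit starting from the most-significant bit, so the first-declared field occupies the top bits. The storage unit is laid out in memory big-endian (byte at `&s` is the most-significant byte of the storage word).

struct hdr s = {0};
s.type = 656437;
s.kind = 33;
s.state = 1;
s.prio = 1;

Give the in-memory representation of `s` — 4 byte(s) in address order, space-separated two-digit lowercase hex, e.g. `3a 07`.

[11+:21] type=656437 & 0x1fffff = 0xa0435; word=0x5021a800
[3+:8] kind=33 & 0xff = 0x21; word=0x5021a908
[2+:1] state=1 & 0x1 = 0x1; word=0x5021a90c
[0+:2] prio=1 & 0x3 = 0x1; word=0x5021a90d
word = 0x5021a90d → big-endian bytes:
  [0]=0x50  [1]=0x21  [2]=0xa9  [3]=0x0d

50 21 a9 0d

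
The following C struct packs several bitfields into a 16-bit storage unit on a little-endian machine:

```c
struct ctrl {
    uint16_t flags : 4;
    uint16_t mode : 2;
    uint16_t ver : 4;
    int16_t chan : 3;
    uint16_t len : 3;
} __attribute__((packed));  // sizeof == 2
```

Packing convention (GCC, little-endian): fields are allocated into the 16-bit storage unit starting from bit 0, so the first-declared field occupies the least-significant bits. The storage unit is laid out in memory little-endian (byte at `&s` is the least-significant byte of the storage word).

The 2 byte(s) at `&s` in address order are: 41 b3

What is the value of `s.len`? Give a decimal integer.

5

[0]=0x41 [1]=0xb3 (little-endian) → word 0xb341
flags:4 @ bit 0 → (0xb341>>0)&0xf = 0x1
mode:2 @ bit 4 → (0xb341>>4)&0x3 = 0x0
ver:4 @ bit 6 → (0xb341>>6)&0xf = 0xd
chan:3 @ bit 10 → (0xb341>>10)&0x7 = 0x4
len:3 @ bit 13 → (0xb341>>13)&0x7 = 0x5  ←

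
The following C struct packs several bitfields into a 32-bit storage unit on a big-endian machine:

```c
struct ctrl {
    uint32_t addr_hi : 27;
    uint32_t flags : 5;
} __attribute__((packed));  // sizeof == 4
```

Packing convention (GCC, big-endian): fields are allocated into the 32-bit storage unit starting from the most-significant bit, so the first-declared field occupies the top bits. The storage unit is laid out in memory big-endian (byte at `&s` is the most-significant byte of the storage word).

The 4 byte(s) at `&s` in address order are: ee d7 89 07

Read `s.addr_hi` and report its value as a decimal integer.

[0]=0xee [1]=0xd7 [2]=0x89 [3]=0x07 (big-endian) → word 0xeed78907
addr_hi:27 @ bit 5 → (0xeed78907>>5)&0x7ffffff = 0x776bc48  ←
flags:5 @ bit 0 → (0xeed78907>>0)&0x1f = 0x7

125221960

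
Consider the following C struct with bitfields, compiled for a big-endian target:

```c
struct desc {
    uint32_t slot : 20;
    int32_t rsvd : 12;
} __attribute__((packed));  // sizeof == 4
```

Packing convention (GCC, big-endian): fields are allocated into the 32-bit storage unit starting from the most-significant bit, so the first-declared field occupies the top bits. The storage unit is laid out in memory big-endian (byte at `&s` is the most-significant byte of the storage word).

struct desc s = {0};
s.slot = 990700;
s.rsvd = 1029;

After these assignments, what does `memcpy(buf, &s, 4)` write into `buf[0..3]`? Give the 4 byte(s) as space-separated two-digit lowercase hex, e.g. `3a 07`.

[12+:20] slot=990700 & 0xfffff = 0xf1dec; word=0xf1dec000
[0+:12] rsvd=1029 & 0xfff = 0x405; word=0xf1dec405
word = 0xf1dec405 → big-endian bytes:
  [0]=0xf1  [1]=0xde  [2]=0xc4  [3]=0x05

f1 de c4 05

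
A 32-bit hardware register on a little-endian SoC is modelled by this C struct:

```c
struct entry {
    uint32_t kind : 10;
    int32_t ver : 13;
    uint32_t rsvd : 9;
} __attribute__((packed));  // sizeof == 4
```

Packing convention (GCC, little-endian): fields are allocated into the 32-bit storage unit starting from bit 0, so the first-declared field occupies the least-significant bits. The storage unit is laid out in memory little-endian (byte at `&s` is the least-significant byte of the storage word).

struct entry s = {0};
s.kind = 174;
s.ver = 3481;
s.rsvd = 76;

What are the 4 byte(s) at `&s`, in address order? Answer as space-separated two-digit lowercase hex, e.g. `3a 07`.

ae 64 36 26

[0+:10] kind=174 & 0x3ff = 0xae; word=0x000000ae
[10+:13] ver=3481 & 0x1fff = 0xd99; word=0x003664ae
[23+:9] rsvd=76 & 0x1ff = 0x4c; word=0x263664ae
word = 0x263664ae → little-endian bytes:
  [0]=0xae  [1]=0x64  [2]=0x36  [3]=0x26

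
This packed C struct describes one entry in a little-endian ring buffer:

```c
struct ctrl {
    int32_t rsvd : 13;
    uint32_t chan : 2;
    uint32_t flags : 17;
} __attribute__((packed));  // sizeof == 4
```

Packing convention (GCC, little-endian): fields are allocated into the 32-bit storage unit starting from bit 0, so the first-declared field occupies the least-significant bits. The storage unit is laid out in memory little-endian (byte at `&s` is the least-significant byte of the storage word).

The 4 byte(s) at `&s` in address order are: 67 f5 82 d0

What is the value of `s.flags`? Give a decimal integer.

[0]=0x67 [1]=0xf5 [2]=0x82 [3]=0xd0 (little-endian) → word 0xd082f567
rsvd:13 @ bit 0 → (0xd082f567>>0)&0x1fff = 0x1567
chan:2 @ bit 13 → (0xd082f567>>13)&0x3 = 0x3
flags:17 @ bit 15 → (0xd082f567>>15)&0x1ffff = 0x1a105  ←

106757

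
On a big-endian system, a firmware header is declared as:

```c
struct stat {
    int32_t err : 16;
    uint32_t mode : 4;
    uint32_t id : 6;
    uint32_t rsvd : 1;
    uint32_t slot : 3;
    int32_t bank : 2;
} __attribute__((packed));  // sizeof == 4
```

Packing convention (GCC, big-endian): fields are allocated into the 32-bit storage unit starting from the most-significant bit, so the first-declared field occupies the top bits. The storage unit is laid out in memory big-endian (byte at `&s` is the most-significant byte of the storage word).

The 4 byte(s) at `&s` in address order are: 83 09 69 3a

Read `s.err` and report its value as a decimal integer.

[0]=0x83 [1]=0x09 [2]=0x69 [3]=0x3a (big-endian) → word 0x8309693a
err [16+:16] = (word>>16) & 0xffff = 33545  ←
mode [12+:4] = (word>>12) & 0xf = 6
id [6+:6] = (word>>6) & 0x3f = 36
rsvd [5+:1] = (word>>5) & 0x1 = 1
slot [2+:3] = (word>>2) & 0x7 = 6
bank [0+:2] = (word>>0) & 0x3 = 2
err signed 16b, MSB=1: 33545 - 65536 = -31991

-31991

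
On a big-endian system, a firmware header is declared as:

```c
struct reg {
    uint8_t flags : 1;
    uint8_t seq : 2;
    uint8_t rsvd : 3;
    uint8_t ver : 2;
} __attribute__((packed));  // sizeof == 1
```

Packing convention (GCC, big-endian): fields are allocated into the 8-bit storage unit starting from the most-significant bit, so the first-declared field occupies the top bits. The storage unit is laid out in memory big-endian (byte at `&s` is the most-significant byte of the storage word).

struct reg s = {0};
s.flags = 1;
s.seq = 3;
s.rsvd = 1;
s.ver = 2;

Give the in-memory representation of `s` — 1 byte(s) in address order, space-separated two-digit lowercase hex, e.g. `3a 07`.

e6

flags (1b) val=1 bits=0x1 at bit 7: 0x80
seq (2b) val=3 bits=0x3 at bit 5: 0xe0
rsvd (3b) val=1 bits=0x1 at bit 2: 0xe4
ver (2b) val=2 bits=0x2 at bit 0: 0xe6
word = 0xe6 → big-endian bytes:
  [0]=0xe6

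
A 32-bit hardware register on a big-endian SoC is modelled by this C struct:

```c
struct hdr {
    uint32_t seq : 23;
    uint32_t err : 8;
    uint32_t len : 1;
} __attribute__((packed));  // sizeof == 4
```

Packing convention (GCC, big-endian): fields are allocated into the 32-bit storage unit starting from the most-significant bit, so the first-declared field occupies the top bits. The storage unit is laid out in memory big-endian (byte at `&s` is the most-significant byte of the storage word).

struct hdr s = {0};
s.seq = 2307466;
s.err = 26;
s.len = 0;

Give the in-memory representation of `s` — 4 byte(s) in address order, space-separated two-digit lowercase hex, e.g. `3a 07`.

46 6b 14 34

seq:23 = 2307466 → 0x23358a << 9 → word 0x466b1400
err:8 = 26 → 0x1a << 1 → word 0x466b1434
len:1 = 0 → 0x0 << 0 → word 0x466b1434
word = 0x466b1434 → big-endian bytes:
  [0]=0x46  [1]=0x6b  [2]=0x14  [3]=0x34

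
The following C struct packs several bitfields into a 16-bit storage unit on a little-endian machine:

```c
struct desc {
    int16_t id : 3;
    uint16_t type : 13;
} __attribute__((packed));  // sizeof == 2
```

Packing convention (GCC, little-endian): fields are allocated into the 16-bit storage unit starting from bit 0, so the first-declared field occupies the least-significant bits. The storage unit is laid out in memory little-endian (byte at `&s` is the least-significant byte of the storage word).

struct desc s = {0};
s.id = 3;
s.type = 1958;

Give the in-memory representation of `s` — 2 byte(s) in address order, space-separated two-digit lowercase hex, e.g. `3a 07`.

33 3d

id:3 = 3 → 0x3 << 0 → word 0x0003
type:13 = 1958 → 0x7a6 << 3 → word 0x3d33
word = 0x3d33 → little-endian bytes:
  [0]=0x33  [1]=0x3d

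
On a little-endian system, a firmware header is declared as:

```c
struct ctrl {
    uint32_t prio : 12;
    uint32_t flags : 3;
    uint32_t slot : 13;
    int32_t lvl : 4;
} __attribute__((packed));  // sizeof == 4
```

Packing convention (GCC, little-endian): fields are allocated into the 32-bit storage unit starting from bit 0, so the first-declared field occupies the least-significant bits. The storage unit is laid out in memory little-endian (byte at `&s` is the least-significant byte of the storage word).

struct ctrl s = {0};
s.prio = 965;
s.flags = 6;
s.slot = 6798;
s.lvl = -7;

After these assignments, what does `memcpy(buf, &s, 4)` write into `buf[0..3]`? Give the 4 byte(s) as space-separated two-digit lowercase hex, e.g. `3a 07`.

c5 63 47 9d

[0+:12] prio=965 & 0xfff = 0x3c5; word=0x000003c5
[12+:3] flags=6 & 0x7 = 0x6; word=0x000063c5
[15+:13] slot=6798 & 0x1fff = 0x1a8e; word=0x0d4763c5
[28+:4] lvl=-7 & 0xf = 0x9; word=0x9d4763c5
word = 0x9d4763c5 → little-endian bytes:
  [0]=0xc5  [1]=0x63  [2]=0x47  [3]=0x9d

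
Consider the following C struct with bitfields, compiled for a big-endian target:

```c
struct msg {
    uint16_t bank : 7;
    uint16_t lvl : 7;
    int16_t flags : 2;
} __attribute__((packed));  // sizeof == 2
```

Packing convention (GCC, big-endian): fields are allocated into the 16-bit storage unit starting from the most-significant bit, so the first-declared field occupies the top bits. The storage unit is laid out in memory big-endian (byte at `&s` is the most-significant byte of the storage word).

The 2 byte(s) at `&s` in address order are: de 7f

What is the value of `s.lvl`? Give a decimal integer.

[0]=0xde [1]=0x7f (big-endian) → word 0xde7f
bank [9+:7] = (word>>9) & 0x7f = 111
lvl [2+:7] = (word>>2) & 0x7f = 31  ←
flags [0+:2] = (word>>0) & 0x3 = 3

31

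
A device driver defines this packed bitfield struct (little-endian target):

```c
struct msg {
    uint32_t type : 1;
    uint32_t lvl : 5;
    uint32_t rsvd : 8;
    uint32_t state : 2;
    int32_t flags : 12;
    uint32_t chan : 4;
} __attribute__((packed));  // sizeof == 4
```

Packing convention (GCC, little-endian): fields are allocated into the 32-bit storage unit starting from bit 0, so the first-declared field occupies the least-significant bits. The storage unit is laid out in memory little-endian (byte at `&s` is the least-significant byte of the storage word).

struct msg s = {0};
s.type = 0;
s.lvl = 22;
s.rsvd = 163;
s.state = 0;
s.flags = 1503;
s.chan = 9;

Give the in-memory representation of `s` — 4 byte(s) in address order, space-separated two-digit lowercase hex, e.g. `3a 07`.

ec 28 df 95

type:1 = 0 → 0x0 << 0 → word 0x00000000
lvl:5 = 22 → 0x16 << 1 → word 0x0000002c
rsvd:8 = 163 → 0xa3 << 6 → word 0x000028ec
state:2 = 0 → 0x0 << 14 → word 0x000028ec
flags:12 = 1503 → 0x5df << 16 → word 0x05df28ec
chan:4 = 9 → 0x9 << 28 → word 0x95df28ec
word = 0x95df28ec → little-endian bytes:
  [0]=0xec  [1]=0x28  [2]=0xdf  [3]=0x95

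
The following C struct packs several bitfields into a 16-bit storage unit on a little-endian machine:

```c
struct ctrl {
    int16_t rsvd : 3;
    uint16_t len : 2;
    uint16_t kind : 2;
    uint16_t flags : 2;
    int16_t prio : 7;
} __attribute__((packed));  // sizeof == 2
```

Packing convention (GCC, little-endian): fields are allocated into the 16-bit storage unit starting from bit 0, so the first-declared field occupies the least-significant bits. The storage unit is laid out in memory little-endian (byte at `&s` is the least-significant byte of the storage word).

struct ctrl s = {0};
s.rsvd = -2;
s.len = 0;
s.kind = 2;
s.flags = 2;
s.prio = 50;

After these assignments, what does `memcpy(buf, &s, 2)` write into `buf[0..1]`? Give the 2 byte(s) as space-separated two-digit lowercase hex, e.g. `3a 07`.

46 65

rsvd:3 = -2 → 0x6 << 0 → word 0x0006
len:2 = 0 → 0x0 << 3 → word 0x0006
kind:2 = 2 → 0x2 << 5 → word 0x0046
flags:2 = 2 → 0x2 << 7 → word 0x0146
prio:7 = 50 → 0x32 << 9 → word 0x6546
word = 0x6546 → little-endian bytes:
  [0]=0x46  [1]=0x65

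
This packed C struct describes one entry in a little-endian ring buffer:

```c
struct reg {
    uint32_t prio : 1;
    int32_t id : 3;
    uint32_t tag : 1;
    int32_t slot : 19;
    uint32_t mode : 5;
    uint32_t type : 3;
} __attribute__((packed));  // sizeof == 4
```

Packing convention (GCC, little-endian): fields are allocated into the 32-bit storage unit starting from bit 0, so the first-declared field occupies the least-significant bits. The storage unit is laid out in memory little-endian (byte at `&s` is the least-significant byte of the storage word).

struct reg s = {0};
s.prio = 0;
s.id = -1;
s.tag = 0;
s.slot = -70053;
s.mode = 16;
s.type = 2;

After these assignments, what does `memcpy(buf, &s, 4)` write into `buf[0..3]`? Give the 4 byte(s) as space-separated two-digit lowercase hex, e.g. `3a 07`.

6e cb dd 50

prio:1 = 0 → 0x0 << 0 → word 0x00000000
id:3 = -1 → 0x7 << 1 → word 0x0000000e
tag:1 = 0 → 0x0 << 4 → word 0x0000000e
slot:19 = -70053 → 0x6ee5b << 5 → word 0x00ddcb6e
mode:5 = 16 → 0x10 << 24 → word 0x10ddcb6e
type:3 = 2 → 0x2 << 29 → word 0x50ddcb6e
word = 0x50ddcb6e → little-endian bytes:
  [0]=0x6e  [1]=0xcb  [2]=0xdd  [3]=0x50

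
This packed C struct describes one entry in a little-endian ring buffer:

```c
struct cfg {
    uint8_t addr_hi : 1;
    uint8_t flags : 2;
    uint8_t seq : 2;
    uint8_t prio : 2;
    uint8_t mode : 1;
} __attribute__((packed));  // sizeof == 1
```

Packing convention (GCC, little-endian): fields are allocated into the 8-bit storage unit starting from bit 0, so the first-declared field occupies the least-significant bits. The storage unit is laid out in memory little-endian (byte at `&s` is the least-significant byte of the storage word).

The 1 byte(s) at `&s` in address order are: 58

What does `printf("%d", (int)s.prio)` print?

[0]=0x58 (little-endian) → word 0x58
addr_hi [0+:1] = (word>>0) & 0x1 = 0
flags [1+:2] = (word>>1) & 0x3 = 0
seq [3+:2] = (word>>3) & 0x3 = 3
prio [5+:2] = (word>>5) & 0x3 = 2  ←
mode [7+:1] = (word>>7) & 0x1 = 0

2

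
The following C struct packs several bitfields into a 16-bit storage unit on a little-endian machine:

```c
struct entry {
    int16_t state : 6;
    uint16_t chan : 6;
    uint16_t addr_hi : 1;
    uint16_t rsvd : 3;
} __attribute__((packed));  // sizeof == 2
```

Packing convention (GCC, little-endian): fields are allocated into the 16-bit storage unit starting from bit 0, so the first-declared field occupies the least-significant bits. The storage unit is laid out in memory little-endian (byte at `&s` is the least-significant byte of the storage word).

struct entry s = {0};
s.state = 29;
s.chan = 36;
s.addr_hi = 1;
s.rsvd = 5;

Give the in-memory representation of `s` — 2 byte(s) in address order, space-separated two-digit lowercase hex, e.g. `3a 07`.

state (6b) val=29 bits=0x1d at bit 0: 0x001d
chan (6b) val=36 bits=0x24 at bit 6: 0x091d
addr_hi (1b) val=1 bits=0x1 at bit 12: 0x191d
rsvd (3b) val=5 bits=0x5 at bit 13: 0xb91d
word = 0xb91d → little-endian bytes:
  [0]=0x1d  [1]=0xb9

1d b9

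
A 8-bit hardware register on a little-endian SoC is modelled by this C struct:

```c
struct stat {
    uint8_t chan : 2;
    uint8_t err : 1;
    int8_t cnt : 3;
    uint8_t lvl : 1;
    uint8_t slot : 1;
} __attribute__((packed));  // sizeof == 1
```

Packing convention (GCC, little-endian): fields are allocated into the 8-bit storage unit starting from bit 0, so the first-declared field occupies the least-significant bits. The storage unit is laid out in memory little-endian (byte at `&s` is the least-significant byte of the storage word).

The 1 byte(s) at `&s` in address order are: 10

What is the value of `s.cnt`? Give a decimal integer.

2

[0]=0x10 (little-endian) → word 0x10
chan:2 @ bit 0 → (0x10>>0)&0x3 = 0x0
err:1 @ bit 2 → (0x10>>2)&0x1 = 0x0
cnt:3 @ bit 3 → (0x10>>3)&0x7 = 0x2  ←
lvl:1 @ bit 6 → (0x10>>6)&0x1 = 0x0
slot:1 @ bit 7 → (0x10>>7)&0x1 = 0x0
cnt signed 3b, MSB=0: value = 2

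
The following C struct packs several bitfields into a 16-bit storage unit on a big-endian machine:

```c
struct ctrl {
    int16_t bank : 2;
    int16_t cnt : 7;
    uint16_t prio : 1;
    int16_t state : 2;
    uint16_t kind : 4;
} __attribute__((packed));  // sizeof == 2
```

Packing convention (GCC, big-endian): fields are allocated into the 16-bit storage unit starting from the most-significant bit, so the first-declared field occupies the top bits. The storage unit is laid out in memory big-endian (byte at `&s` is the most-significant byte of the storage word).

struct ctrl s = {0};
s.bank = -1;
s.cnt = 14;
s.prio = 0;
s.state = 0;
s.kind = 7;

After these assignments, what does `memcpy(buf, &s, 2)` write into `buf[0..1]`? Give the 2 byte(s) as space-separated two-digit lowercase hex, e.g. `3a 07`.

c7 07

bank:2 = -1 → 0x3 << 14 → word 0xc000
cnt:7 = 14 → 0xe << 7 → word 0xc700
prio:1 = 0 → 0x0 << 6 → word 0xc700
state:2 = 0 → 0x0 << 4 → word 0xc700
kind:4 = 7 → 0x7 << 0 → word 0xc707
word = 0xc707 → big-endian bytes:
  [0]=0xc7  [1]=0x07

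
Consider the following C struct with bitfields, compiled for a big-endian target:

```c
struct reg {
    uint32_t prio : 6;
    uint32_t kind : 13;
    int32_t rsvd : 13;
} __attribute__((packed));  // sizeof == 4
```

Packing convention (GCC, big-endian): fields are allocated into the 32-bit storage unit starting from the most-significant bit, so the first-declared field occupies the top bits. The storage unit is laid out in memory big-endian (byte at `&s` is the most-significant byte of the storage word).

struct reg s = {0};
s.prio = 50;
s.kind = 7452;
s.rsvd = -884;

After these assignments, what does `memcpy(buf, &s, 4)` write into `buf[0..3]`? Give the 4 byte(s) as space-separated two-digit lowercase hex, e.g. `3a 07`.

cb a3 9c 8c

prio (6b) val=50 bits=0x32 at bit 26: 0xc8000000
kind (13b) val=7452 bits=0x1d1c at bit 13: 0xcba38000
rsvd (13b) val=-884 bits=0x1c8c at bit 0: 0xcba39c8c
word = 0xcba39c8c → big-endian bytes:
  [0]=0xcb  [1]=0xa3  [2]=0x9c  [3]=0x8c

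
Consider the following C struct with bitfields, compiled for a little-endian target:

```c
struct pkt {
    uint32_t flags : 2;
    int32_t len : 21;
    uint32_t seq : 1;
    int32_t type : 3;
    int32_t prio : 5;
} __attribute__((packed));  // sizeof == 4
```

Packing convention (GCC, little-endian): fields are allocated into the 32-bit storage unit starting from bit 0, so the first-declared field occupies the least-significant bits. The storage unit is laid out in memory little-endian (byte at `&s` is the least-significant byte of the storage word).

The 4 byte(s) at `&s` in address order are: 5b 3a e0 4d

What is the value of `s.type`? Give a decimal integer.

-3

[0]=0x5b [1]=0x3a [2]=0xe0 [3]=0x4d (little-endian) → word 0x4de03a5b
flags [0+:2] = (word>>0) & 0x3 = 3
len [2+:21] = (word>>2) & 0x1fffff = 1576598
seq [23+:1] = (word>>23) & 0x1 = 1
type [24+:3] = (word>>24) & 0x7 = 5  ←
prio [27+:5] = (word>>27) & 0x1f = 9
type signed 3b, MSB=1: 5 - 8 = -3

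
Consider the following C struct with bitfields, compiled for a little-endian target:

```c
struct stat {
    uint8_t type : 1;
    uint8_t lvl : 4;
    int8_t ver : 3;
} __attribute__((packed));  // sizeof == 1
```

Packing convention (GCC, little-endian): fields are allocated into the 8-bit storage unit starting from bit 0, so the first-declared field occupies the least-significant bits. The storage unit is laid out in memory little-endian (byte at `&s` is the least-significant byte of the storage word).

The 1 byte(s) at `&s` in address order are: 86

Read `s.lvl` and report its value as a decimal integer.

[0]=0x86 (little-endian) → word 0x86
type [0+:1] = (word>>0) & 0x1 = 0
lvl [1+:4] = (word>>1) & 0xf = 3  ←
ver [5+:3] = (word>>5) & 0x7 = 4

3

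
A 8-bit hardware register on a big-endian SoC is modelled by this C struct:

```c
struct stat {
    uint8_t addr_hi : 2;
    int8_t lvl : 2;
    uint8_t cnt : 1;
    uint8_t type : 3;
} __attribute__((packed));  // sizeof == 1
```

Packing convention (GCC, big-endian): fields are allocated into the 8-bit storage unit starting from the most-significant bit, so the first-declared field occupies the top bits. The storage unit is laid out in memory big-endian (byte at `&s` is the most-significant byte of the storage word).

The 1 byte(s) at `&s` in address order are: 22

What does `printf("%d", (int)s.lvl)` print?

-2

[0]=0x22 (big-endian) → word 0x22
addr_hi:2 @ bit 6 → (0x22>>6)&0x3 = 0x0
lvl:2 @ bit 4 → (0x22>>4)&0x3 = 0x2  ←
cnt:1 @ bit 3 → (0x22>>3)&0x1 = 0x0
type:3 @ bit 0 → (0x22>>0)&0x7 = 0x2
lvl signed 2b, MSB=1: 2 - 4 = -2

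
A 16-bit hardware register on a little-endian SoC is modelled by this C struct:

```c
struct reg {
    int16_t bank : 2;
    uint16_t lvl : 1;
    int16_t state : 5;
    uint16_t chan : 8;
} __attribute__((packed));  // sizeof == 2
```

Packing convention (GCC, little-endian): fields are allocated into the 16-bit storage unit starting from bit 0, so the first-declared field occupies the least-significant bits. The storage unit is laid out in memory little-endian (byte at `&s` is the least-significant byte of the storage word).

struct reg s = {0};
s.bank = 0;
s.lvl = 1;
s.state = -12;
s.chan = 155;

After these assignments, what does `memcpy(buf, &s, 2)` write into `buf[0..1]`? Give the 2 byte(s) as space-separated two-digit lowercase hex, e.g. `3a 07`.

a4 9b

bank (2b) val=0 bits=0x0 at bit 0: 0x0000
lvl (1b) val=1 bits=0x1 at bit 2: 0x0004
state (5b) val=-12 bits=0x14 at bit 3: 0x00a4
chan (8b) val=155 bits=0x9b at bit 8: 0x9ba4
word = 0x9ba4 → little-endian bytes:
  [0]=0xa4  [1]=0x9b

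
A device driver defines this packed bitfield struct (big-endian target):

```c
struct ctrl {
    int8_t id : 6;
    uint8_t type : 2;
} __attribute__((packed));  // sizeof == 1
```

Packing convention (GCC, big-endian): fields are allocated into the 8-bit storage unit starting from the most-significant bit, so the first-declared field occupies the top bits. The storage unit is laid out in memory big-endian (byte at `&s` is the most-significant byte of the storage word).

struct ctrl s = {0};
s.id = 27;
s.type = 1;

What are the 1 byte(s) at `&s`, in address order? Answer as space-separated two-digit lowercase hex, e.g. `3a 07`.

id:6 = 27 → 0x1b << 2 → word 0x6c
type:2 = 1 → 0x1 << 0 → word 0x6d
word = 0x6d → big-endian bytes:
  [0]=0x6d

6d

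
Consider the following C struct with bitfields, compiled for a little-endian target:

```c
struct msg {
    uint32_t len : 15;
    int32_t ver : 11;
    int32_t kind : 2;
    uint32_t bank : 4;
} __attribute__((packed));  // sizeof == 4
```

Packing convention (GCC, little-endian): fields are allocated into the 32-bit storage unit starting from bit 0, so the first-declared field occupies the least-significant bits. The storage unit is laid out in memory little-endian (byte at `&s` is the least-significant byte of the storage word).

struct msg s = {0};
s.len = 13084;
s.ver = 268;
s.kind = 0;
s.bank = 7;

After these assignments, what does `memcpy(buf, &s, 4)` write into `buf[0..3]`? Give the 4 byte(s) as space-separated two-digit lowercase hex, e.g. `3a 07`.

len (15b) val=13084 bits=0x331c at bit 0: 0x0000331c
ver (11b) val=268 bits=0x10c at bit 15: 0x0086331c
kind (2b) val=0 bits=0x0 at bit 26: 0x0086331c
bank (4b) val=7 bits=0x7 at bit 28: 0x7086331c
word = 0x7086331c → little-endian bytes:
  [0]=0x1c  [1]=0x33  [2]=0x86  [3]=0x70

1c 33 86 70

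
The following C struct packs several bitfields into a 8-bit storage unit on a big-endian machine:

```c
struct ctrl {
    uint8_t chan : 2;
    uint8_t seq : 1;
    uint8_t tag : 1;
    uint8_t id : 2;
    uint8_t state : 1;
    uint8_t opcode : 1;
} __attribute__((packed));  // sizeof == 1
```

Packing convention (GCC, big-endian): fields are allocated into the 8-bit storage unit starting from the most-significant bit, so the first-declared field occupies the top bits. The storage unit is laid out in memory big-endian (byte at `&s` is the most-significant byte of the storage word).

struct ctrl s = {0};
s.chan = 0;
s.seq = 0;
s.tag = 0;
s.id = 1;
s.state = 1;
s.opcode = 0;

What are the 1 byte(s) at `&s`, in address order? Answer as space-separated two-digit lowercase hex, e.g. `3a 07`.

chan:2 = 0 → 0x0 << 6 → word 0x00
seq:1 = 0 → 0x0 << 5 → word 0x00
tag:1 = 0 → 0x0 << 4 → word 0x00
id:2 = 1 → 0x1 << 2 → word 0x04
state:1 = 1 → 0x1 << 1 → word 0x06
opcode:1 = 0 → 0x0 << 0 → word 0x06
word = 0x06 → big-endian bytes:
  [0]=0x06

06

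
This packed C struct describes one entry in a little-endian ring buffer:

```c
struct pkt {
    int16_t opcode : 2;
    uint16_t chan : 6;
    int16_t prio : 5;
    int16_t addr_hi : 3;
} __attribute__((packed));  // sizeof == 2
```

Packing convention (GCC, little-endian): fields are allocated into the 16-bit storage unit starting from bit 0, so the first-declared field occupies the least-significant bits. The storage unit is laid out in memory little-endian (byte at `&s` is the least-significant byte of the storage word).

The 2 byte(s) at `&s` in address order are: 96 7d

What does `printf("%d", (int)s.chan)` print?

[0]=0x96 [1]=0x7d (little-endian) → word 0x7d96
opcode:2 @ bit 0 → (0x7d96>>0)&0x3 = 0x2
chan:6 @ bit 2 → (0x7d96>>2)&0x3f = 0x25  ←
prio:5 @ bit 8 → (0x7d96>>8)&0x1f = 0x1d
addr_hi:3 @ bit 13 → (0x7d96>>13)&0x7 = 0x3

37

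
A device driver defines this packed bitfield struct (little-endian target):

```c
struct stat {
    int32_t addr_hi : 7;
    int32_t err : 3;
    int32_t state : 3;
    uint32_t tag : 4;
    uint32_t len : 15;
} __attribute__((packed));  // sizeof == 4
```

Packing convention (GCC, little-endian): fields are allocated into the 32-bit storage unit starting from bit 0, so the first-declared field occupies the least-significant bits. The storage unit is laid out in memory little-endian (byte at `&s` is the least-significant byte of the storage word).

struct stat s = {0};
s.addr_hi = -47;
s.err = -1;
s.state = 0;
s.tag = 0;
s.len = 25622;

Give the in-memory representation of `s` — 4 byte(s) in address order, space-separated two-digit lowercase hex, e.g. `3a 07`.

addr_hi:7 = -47 → 0x51 << 0 → word 0x00000051
err:3 = -1 → 0x7 << 7 → word 0x000003d1
state:3 = 0 → 0x0 << 10 → word 0x000003d1
tag:4 = 0 → 0x0 << 13 → word 0x000003d1
len:15 = 25622 → 0x6416 << 17 → word 0xc82c03d1
word = 0xc82c03d1 → little-endian bytes:
  [0]=0xd1  [1]=0x03  [2]=0x2c  [3]=0xc8

d1 03 2c c8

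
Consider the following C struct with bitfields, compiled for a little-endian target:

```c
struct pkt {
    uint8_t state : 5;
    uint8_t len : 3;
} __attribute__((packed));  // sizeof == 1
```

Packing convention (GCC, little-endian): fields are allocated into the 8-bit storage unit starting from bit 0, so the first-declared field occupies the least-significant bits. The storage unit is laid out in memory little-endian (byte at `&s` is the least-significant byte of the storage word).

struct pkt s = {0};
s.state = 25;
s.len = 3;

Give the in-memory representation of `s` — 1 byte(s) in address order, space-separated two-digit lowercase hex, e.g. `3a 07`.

79

state:5 = 25 → 0x19 << 0 → word 0x19
len:3 = 3 → 0x3 << 5 → word 0x79
word = 0x79 → little-endian bytes:
  [0]=0x79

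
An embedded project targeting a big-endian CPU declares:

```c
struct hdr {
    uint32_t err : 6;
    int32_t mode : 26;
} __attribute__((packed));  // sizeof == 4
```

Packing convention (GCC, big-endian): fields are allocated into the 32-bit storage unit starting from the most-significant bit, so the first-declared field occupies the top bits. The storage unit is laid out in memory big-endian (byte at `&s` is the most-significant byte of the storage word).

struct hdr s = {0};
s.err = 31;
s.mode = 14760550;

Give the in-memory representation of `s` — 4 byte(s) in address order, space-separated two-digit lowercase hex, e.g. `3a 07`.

7c e1 3a 66

[26+:6] err=31 & 0x3f = 0x1f; word=0x7c000000
[0+:26] mode=14760550 & 0x3ffffff = 0xe13a66; word=0x7ce13a66
word = 0x7ce13a66 → big-endian bytes:
  [0]=0x7c  [1]=0xe1  [2]=0x3a  [3]=0x66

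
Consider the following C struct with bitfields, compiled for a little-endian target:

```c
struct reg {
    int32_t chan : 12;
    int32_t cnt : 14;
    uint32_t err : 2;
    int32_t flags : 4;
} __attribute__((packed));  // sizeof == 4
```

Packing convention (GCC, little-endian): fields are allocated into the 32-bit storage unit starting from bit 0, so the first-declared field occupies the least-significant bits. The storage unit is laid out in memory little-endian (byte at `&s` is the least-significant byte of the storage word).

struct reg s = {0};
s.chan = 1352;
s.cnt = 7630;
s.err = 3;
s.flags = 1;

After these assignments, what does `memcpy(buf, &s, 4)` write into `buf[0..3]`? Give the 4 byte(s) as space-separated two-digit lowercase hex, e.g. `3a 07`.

48 e5 dc 1d

chan (12b) val=1352 bits=0x548 at bit 0: 0x00000548
cnt (14b) val=7630 bits=0x1dce at bit 12: 0x01dce548
err (2b) val=3 bits=0x3 at bit 26: 0x0ddce548
flags (4b) val=1 bits=0x1 at bit 28: 0x1ddce548
word = 0x1ddce548 → little-endian bytes:
  [0]=0x48  [1]=0xe5  [2]=0xdc  [3]=0x1d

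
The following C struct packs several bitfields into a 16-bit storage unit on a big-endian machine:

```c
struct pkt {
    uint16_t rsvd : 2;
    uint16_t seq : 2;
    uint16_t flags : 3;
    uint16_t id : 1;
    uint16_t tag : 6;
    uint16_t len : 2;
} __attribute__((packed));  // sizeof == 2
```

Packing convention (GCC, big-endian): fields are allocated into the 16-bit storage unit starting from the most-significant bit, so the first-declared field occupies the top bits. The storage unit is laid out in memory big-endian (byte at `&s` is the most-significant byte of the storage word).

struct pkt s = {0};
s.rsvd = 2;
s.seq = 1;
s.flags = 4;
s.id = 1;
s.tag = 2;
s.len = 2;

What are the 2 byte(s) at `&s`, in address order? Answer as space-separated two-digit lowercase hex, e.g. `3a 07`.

[14+:2] rsvd=2 & 0x3 = 0x2; word=0x8000
[12+:2] seq=1 & 0x3 = 0x1; word=0x9000
[9+:3] flags=4 & 0x7 = 0x4; word=0x9800
[8+:1] id=1 & 0x1 = 0x1; word=0x9900
[2+:6] tag=2 & 0x3f = 0x2; word=0x9908
[0+:2] len=2 & 0x3 = 0x2; word=0x990a
word = 0x990a → big-endian bytes:
  [0]=0x99  [1]=0x0a

99 0a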